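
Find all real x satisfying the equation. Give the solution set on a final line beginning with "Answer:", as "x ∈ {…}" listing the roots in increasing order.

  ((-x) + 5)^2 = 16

Step 1. [((-x) + 5)^2 = 16] 16 ≥ 0, LHS is (·)² — take ±√ ⇒ sqrt: (-x) + 5 = 4 or -4.
Step 2. [(-x) + 5 = 4 or -4] the outer +5 inverts by subtracting 5 ⇒ sub: -x = -1 or -9.
Step 3. [-x = -1 or -9] leading − — multiply by −1. So neg: x = 1 or 9.

Answer: x ∈ {1, 9}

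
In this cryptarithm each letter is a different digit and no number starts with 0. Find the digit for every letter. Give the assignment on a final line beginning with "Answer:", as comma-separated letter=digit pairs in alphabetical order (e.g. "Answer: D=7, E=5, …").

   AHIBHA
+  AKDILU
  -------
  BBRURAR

Step 1. [col 1: A + U ≡ R (mod 10)] R=3 is one option consistent with column 1 (A + U ≡ R (mod 10), carry-in 0) — take it, so R=3.
Step 2. [col 1: A + U ≡ R (mod 10)] no forcing yet in column 1 (carry-in 0); U=8 is free and consistent — try it. So U=8.
Step 3. [col 1: A + U ≡ R (mod 10)] from column 1 (U=8, R=3, carry-in 0, digits 3,8 already taken and all letters distinct): A must equal 5. So A=5.
Step 4. [col 2: H + L ≡ A (mod 10)] L=0 is one option consistent with column 2 (H + L ≡ A (mod 10), carry-in 1) — take it. So L=0.
Step 5. [col 2: H + L ≡ A (mod 10)] column 2 reads H+L+carry(1)=A with L=0, A=5; with digits 0,3,5,8 already taken and all letters distinct, the only value for H is 4 ⇒ H=4.
Step 6. [col 3: B + I ≡ R (mod 10)] no forcing yet in column 3 (carry-in 0); B=1 is free and consistent — try it. So B=1.
Step 7. [col 3: B + I ≡ R (mod 10)] column 3: given B=1, R=3, carry-in 0, and digits 0,1,3,4,5,8 already taken and all letters distinct, B+I≡R (mod 10) forces I=2, so I=2.
Step 8. [col 4: I + D ≡ U (mod 10)] from column 4 (I=2, U=8, carry-in 0, digits 0,1,2,3,4,5,8 already taken and all letters distinct): D must equal 6, so D=6.
Step 9. [col 5: H + K ≡ R (mod 10)] in column 5 we have H+K≡R with carry-in 0; given H=4, R=3 and digits 0,1,2,3,4,5,6,8 already taken and all letters distinct, that pins K to 9, so K=9.

Answer: A=5, B=1, D=6, H=4, I=2, K=9, L=0, R=3, U=8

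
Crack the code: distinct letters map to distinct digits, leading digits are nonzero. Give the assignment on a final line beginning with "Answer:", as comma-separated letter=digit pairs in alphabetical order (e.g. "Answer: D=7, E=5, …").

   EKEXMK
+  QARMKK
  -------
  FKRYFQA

Step 1. [col 1: K + K ≡ A (mod 10)] column 1 (K + K ≡ A (mod 10), carry-in 0) doesn't pin K yet; pick K=5 and continue ⇒ K=5.
Step 2. [col 1: K + K ≡ A (mod 10)] from column 1 (K=5, carry-in 0, digits 5 already taken and all letters distinct): A must equal 0, so A=0.
Step 3. [col 2: M + K ≡ Q (mod 10)] no forcing yet in column 2 (carry-in 1); Q=8 is free and consistent — try it. So Q=8.
Step 4. [col 2: M + K ≡ Q (mod 10)] column 2: given K=5, Q=8, carry-in 1, and digits 0,5,8 already taken and all letters distinct, M+K≡Q (mod 10) forces M=2 ⇒ M=2.
Step 5. [col 3: X + M ≡ F (mod 10)] several values work for F in column 3 (X + M ≡ F (mod 10), carry-in 0); try F=1, so F=1.
Step 6. [col 3: X + M ≡ F (mod 10)] column 3: given M=2, F=1, carry-in 0, and digits 0,1,2,5,8 already taken and all letters distinct, X+M≡F (mod 10) forces X=9 ⇒ X=9.
Step 7. [col 4: E + R ≡ Y (mod 10)] in column 4 we have E+R≡Y with carry-in 1; given nothing yet and digits 0,1,2,5,8,9 already taken and all letters distinct, that pins Y to 4, so Y=4.
Step 8. [col 4: E + R ≡ Y (mod 10)] no forcing yet in column 4 (carry-in 1); R=6 is free and consistent — try it. So R=6.
Step 9. [col 4: E + R ≡ Y (mod 10)] column 4 reads E+R+carry(1)=Y with R=6, Y=4; with digits 0,1,2,4,5,6,8,9 already taken and all letters distinct, the only value for E is 7, so E=7.

Answer: A=0, E=7, F=1, K=5, M=2, Q=8, R=6, X=9, Y=4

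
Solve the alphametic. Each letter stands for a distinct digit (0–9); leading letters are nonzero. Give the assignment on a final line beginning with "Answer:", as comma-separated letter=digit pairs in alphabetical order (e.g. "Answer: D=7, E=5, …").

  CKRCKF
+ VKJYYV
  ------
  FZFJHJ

Step 1. [col 1: F + V ≡ J (mod 10)] no forcing yet in column 1 (carry-in 0); J=6 is free and consistent — try it, so J=6.
Step 2. [col 1: F + V ≡ J (mod 10)] V=1 is one option consistent with column 1 (F + V ≡ J (mod 10), carry-in 0) — take it. So V=1.
Step 3. [col 1: F + V ≡ J (mod 10)] from column 1 (V=1, J=6, carry-in 0, digits 1,6 already taken and all letters distinct): F must equal 5. So F=5.
Step 4. [col 2: K + Y ≡ H (mod 10)] several values work for Y in column 2 (K + Y ≡ H (mod 10), carry-in 0); try Y=2, so Y=2.
Step 5. [col 2: K + Y ≡ H (mod 10)] K=8 is one option consistent with column 2 (K + Y ≡ H (mod 10), carry-in 0) — take it, so K=8.
Step 6. [col 2: K + Y ≡ H (mod 10)] in column 2 we have K+Y≡H with carry-in 0; given K=8, Y=2 and digits 1,2,5,6,8 already taken and all letters distinct, that pins H to 0 ⇒ H=0.
Step 7. [col 3: C + Y ≡ J (mod 10)] column 3 reads C+Y+carry(1)=J with Y=2, J=6; with digits 0,1,2,5,6,8 already taken and all letters distinct, the only value for C is 3. So C=3.
Step 8. [col 4: R + J ≡ F (mod 10)] in column 4 we have R+J≡F with carry-in 0; given J=6, F=5 and digits 0,1,2,3,5,6,8 already taken and all letters distinct, that pins R to 9, so R=9.
Step 9. [col 5: K + K ≡ Z (mod 10)] column 5 reads K+K+carry(1)=Z with K=8; with digits 0,1,2,3,5,6,8,9 already taken and all letters distinct, the only value for Z is 7 ⇒ Z=7.

Answer: C=3, F=5, H=0, J=6, K=8, R=9, V=1, Y=2, Z=7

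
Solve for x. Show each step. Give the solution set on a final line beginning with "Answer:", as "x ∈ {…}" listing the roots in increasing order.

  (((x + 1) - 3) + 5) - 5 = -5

Step 1. [(((x + 1) - 3) + 5) - 5 = -5] the outer -5 inverts by adding 5, so sub: ((x + 1) - 3) + 5 = 0.
Step 2. [((x + 1) - 3) + 5 = 0] peel the +5: subtract 5 from each side ⇒ sub: (x + 1) - 3 = -5.
Step 3. [(x + 1) - 3 = -5] 3 comes off first (add 3). So sub: x + 1 = -2.
Step 4. [x + 1 = -2] +1 is outermost — subtract 1 both sides ⇒ sub: x = -3.

Answer: x ∈ {-3}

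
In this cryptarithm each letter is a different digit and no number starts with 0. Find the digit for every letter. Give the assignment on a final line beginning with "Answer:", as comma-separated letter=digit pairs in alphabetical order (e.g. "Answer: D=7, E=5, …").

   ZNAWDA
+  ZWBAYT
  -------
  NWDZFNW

Step 1. [col 1: A + T ≡ W (mod 10)] no forcing yet in column 1 (carry-in 0); W=0 is free and consistent — try it ⇒ W=0.
Step 2. [col 1: A + T ≡ W (mod 10)] no forcing yet in column 1 (carry-in 0); A=6 is free and consistent — try it, so A=6.
Step 3. [N] adding two 6-digit numbers gives at most 6+1 digits, and here it does — N is that final carry and must be 1, so N=1.
Step 4. [col 1: A + T ≡ W (mod 10)] column 1 reads A+T+carry(0)=W with A=6, W=0; with digits 0,1,6 already taken and all letters distinct, the only value for T is 4 ⇒ T=4.
Step 5. [col 2: D + Y ≡ N (mod 10)] no forcing yet in column 2 (carry-in 1); Y=8 is free and consistent — try it. So Y=8.
Step 6. [col 2: D + Y ≡ N (mod 10)] column 2 reads D+Y+carry(1)=N with Y=8, N=1; with digits 0,1,4,6,8 already taken and all letters distinct, the only value for D is 2. So D=2.
Step 7. [col 3: W + A ≡ F (mod 10)] in column 3 we have W+A≡F with carry-in 1; given W=0, A=6 and digits 0,1,2,4,6,8 already taken and all letters distinct, that pins F to 7 ⇒ F=7.
Step 8. [col 4: A + B ≡ Z (mod 10)] no forcing yet in column 4 (carry-in 0); B=9 is free and consistent — try it, so B=9.
Step 9. [col 4: A + B ≡ Z (mod 10)] in column 4 we have A+B≡Z with carry-in 0; given A=6, B=9 and digits 0,1,2,4,6,7,8,9 already taken and all letters distinct, that pins Z to 5 ⇒ Z=5.

Answer: A=6, B=9, D=2, F=7, N=1, T=4, W=0, Y=8, Z=5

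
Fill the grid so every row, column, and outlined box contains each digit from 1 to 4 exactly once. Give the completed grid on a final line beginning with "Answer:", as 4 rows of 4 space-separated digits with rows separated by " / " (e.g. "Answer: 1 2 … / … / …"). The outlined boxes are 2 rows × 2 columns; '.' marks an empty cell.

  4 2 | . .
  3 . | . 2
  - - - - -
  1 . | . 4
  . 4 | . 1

Step 1. [r4c3∈{2,3}] in row 4, 3 fits only at r4c3 ⇒ r4c3=3.
Step 2. [r2c3∈{1,4}] row 2 places 4 nowhere but r2c3. So r2c3=4.
Step 3. [r3c3∈{2}] only 2 remains possible at r3c3, so r3c3=2.
Step 4. [r3c2∈{3}] r3c2's peers cover all but 3. So r3c2=3.
Step 5. [r1c3∈{1}] r1c3 has the single candidate 1. So r1c3=1.
Step 6. [r1c4∈{3}] r1c4 has the single candidate 3 ⇒ r1c4=3.
Step 7. [r2c2∈{1}] r2c2 is down to just 1, so r2c2=1.
Step 8. [r4c1∈{2}] r4c1 has the single candidate 2. So r4c1=2.

Answer: 4 2 1 3 / 3 1 4 2 / 1 3 2 4 / 2 4 3 1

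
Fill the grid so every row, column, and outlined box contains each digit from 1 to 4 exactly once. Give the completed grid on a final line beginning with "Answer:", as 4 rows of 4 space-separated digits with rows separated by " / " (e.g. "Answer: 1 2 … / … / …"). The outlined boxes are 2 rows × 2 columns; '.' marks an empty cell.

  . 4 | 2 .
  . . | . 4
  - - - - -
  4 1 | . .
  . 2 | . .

Step 1. [r4c1∈{3}] r4c1 is down to just 3, so r4c1=3.
Step 2. [r1c4∈{1,3}] r1c4 is the only open cell in row 1 admitting 3. So r1c4=3.
Step 3. [r2c3∈{1}] r2c3's peers cover all but 1 ⇒ r2c3=1.
Step 4. [r1c1∈{1}] r1c1's peers cover all but 1. So r1c1=1.
Step 5. [r2c2∈{3}] r2c2's peers cover all but 3 ⇒ r2c2=3.
Step 6. [r3c4∈{2}] r3c4 has the single candidate 2. So r3c4=2.
Step 7. [r4c4∈{1}] r4c4 has the single candidate 1 ⇒ r4c4=1.
Step 8. [r3c3∈{3}] only 3 remains possible at r3c3, so r3c3=3.
Step 9. [r2c1∈{2}] r2c1 has the single candidate 2. So r2c1=2.
Step 10. [r4c3∈{4}] r4c3 has the single candidate 4. So r4c3=4.

Answer: 1 4 2 3 / 2 3 1 4 / 4 1 3 2 / 3 2 4 1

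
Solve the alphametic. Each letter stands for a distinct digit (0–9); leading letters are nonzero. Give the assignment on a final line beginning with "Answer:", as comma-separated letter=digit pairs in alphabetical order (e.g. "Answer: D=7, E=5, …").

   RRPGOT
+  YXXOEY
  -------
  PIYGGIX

Step 1. [col 1: T + Y ≡ X (mod 10)] several values work for T in column 1 (T + Y ≡ X (mod 10), carry-in 0); try T=2 ⇒ T=2.
Step 2. [P] adding two 6-digit numbers gives at most 6+1 digits, and here it does — P is that final carry and must be 1. So P=1.
Step 3. [col 1: T + Y ≡ X (mod 10)] several values work for Y in column 1 (T + Y ≡ X (mod 10), carry-in 0); try Y=6 ⇒ Y=6.
Step 4. [col 1: T + Y ≡ X (mod 10)] column 1 reads T+Y+carry(0)=X with T=2, Y=6; with digits 1,2,6 already taken and all letters distinct, the only value for X is 8. So X=8.
Step 5. [col 2: O + E ≡ I (mod 10)] no forcing yet in column 2 (carry-in 0); I=4 is free and consistent — try it ⇒ I=4.
Step 6. [col 2: O + E ≡ I (mod 10)] several values work for E in column 2 (O + E ≡ I (mod 10), carry-in 0); try E=5, so E=5.
Step 7. [col 2: O + E ≡ I (mod 10)] column 2 reads O+E+carry(0)=I with E=5, I=4; with digits 1,2,4,5,6,8 already taken and all letters distinct, the only value for O is 9, so O=9.
Step 8. [col 3: G + O ≡ G (mod 10)] column 3 (G + O ≡ G (mod 10), carry-in 1) doesn't pin G yet; pick G=0 and continue ⇒ G=0.
Step 9. [col 5: R + X ≡ Y (mod 10)] from column 5 (X=8, Y=6, carry-in 1, digits 0,1,2,4,5,6,8,9 already taken and all letters distinct): R must equal 7, so R=7.

Answer: E=5, G=0, I=4, O=9, P=1, R=7, T=2, X=8, Y=6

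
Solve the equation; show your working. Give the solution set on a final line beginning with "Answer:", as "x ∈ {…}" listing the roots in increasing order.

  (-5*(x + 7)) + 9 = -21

Step 1. [(-5*(x + 7)) + 9 = -21] +9 is outermost — subtract 9 both sides ⇒ sub: -5*(x + 7) = -30.
Step 2. [-5*(x + 7) = -30] LHS = -5·(…); ÷-5 both sides, so div: x + 7 = 6.
Step 3. [x + 7 = 6] peel the +7: subtract 7 from each side, so sub: x = -1.

Answer: x ∈ {-1}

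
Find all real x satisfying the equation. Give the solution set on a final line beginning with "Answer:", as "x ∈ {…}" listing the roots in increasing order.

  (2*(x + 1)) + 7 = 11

Step 1. [(2*(x + 1)) + 7 = 11] subtract 7: x sits inside (… + 7). So sub: 2*(x + 1) = 4.
Step 2. [2*(x + 1) = 4] LHS = 2·(…); ÷2 both sides, so div: x + 1 = 2.
Step 3. [x + 1 = 2] subtract 1: x sits inside (… + 1) ⇒ sub: x = 1.

Answer: x ∈ {1}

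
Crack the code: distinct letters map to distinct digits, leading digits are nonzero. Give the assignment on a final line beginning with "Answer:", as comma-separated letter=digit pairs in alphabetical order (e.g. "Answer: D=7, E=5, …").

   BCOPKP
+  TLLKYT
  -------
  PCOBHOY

Step 1. [col 1: P + T ≡ Y (mod 10)] column 1 (P + T ≡ Y (mod 10), carry-in 0) doesn't pin P yet; pick P=1 and continue. So P=1.
Step 2. [col 1: P + T ≡ Y (mod 10)] no forcing yet in column 1 (carry-in 0); Y=4 is free and consistent — try it ⇒ Y=4.
Step 3. [col 1: P + T ≡ Y (mod 10)] column 1: given P=1, Y=4, carry-in 0, and digits 1,4 already taken and all letters distinct, P+T≡Y (mod 10) forces T=3, so T=3.
Step 4. [col 2: K + Y ≡ O (mod 10)] column 2 (K + Y ≡ O (mod 10), carry-in 0) doesn't pin K yet; pick K=5 and continue. So K=5.
Step 5. [col 2: K + Y ≡ O (mod 10)] from column 2 (K=5, Y=4, carry-in 0, digits 1,3,4,5 already taken and all letters distinct): O must equal 9 ⇒ O=9.
Step 6. [col 3: P + K ≡ H (mod 10)] in column 3 we have P+K≡H with carry-in 0; given P=1, K=5 and digits 1,3,4,5,9 already taken and all letters distinct, that pins H to 6, so H=6.
Step 7. [col 4: O + L ≡ B (mod 10)] in column 4 we have O+L≡B with carry-in 0; given O=9 and digits 1,3,4,5,6,9 already taken and all letters distinct, that pins L to 8. So L=8.
Step 8. [col 4: O + L ≡ B (mod 10)] in column 4 we have O+L≡B with carry-in 0; given O=9, L=8 and digits 1,3,4,5,6,8,9 already taken and all letters distinct, that pins B to 7 ⇒ B=7.
Step 9. [col 5: C + L ≡ O (mod 10)] from column 5 (L=8, O=9, carry-in 1, digits 1,3,4,5,6,7,8,9 already taken and all letters distinct): C must equal 0. So C=0.

Answer: B=7, C=0, H=6, K=5, L=8, O=9, P=1, T=3, Y=4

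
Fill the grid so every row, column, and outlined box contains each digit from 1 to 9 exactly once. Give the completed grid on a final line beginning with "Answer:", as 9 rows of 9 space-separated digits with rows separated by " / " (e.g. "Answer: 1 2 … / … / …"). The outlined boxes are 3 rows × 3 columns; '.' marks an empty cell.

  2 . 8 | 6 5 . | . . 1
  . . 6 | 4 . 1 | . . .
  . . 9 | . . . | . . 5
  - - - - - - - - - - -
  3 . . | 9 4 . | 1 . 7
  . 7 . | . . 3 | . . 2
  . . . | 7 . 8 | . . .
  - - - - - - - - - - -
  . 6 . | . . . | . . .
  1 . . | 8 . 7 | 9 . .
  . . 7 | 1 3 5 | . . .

Step 1. [r7c4∈{2}] nothing but 2 survives at r7c4. So r7c4=2.
Step 2. [r7c6∈{4,9}] in col 6, 4 fits only at r7c6. So r7c6=4.
Step 3. [r3c6∈{2}] only 2 remains possible at r3c6 ⇒ r3c6=2.
Step 4. [r5c4∈{5}] nothing but 5 survives at r5c4. So r5c4=5.
Step 5. [r6c5∈{1,2,6}] across col 5, 2 lands solely at r6c5. So r6c5=2.
Step 6. [r7c8∈{1,3,5,7,8}] across row 7, 1 lands solely at r7c8 ⇒ r7c8=1.
Step 7. [r7c7∈{3,5,7,8}] in row 7, 7 fits only at r7c7. So r7c7=7.
Step 8. [r6c7∈{3,4,5,6}] in col 7, 5 fits only at r6c7, so r6c7=5.
Step 9. [r8c8∈{2,3,4,5,6}] across col 8, 5 lands solely at r8c8, so r8c8=5.
Step 10. [r1c8∈{3,4,7,9}] r1c8 is the only open cell in row 1 admitting 7, so r1c8=7.
Step 11. [r3c2∈{1,3,4}] across row 3, 1 lands solely at r3c2. So r3c2=1.
Step 12. [r8c5∈{6}] r8c5 is down to just 6. So r8c5=6.
Step 13. [r3c4∈{3}] r3c4 is down to just 3 ⇒ r3c4=3.
Step 14. [r7c5∈{9}] nothing but 9 survives at r7c5 ⇒ r7c5=9.
Step 15. [r6c3∈{1,4}] r6c3 is the only open cell in row 6 admitting 1, so r6c3=1.
Step 16. [r5c3∈{4}] only 4 remains possible at r5c3 ⇒ r5c3=4.
Step 17. [r6c2∈{9}] r6c2 is down to just 9, so r6c2=9.
Step 18. [r2c9∈{3,8,9}] col 9 places 9 nowhere but r2c9, so r2c9=9.
Step 19. [r6c1∈{6}] only 6 remains possible at r6c1 ⇒ r6c1=6.
Step 20. [r5c1∈{8}] r5c1's peers cover all but 8. So r5c1=8.
Step 21. [r9c2∈{2,4,8}] 8 has one home in col 2: r9c2, so r9c2=8.
Step 22. [r5c7∈{6}] only 6 remains possible at r5c7, so r5c7=6.
Step 23. [r3c8∈{4,6,8}] row 3 places 6 nowhere but r3c8 ⇒ r3c8=6.
Step 24. [r7c1∈{5}] r7c1 has the single candidate 5. So r7c1=5.
Step 25. [r7c3∈{3}] only 3 remains possible at r7c3, so r7c3=3.
Step 26. [r2c2∈{3,5}] in row 2, 5 fits only at r2c2. So r2c2=5.
Step 27. [r1c2∈{3,4}] across col 2, 3 lands solely at r1c2. So r1c2=3.
Step 28. [r3c1∈{4,7}] box 1 places 4 nowhere but r3c1 ⇒ r3c1=4.
Step 29. [r2c7∈{2,3,8}] in col 7, 3 fits only at r2c7, so r2c7=3.
Step 30. [r6c8∈{3,4}] col 8 places 3 nowhere but r6c8, so r6c8=3.
Step 31. [r9c8∈{2,4}] r9c8 is the only open cell in col 8 admitting 4. So r9c8=4.
Step 32. [r3c5∈{7,8}] in row 3, 7 fits only at r3c5 ⇒ r3c5=7.
Step 33. [r4c2∈{2}] r4c2 has the single candidate 2. So r4c2=2.
Step 34. [r3c7∈{8}] only 8 remains possible at r3c7 ⇒ r3c7=8.
Step 35. [r8c9∈{3}] r8c9 is down to just 3. So r8c9=3.
Step 36. [r5c8∈{9}] r5c8 is down to just 9, so r5c8=9.
Step 37. [r1c7∈{4}] nothing but 4 survives at r1c7 ⇒ r1c7=4.
Step 38. [r4c6∈{6}] r4c6's peers cover all but 6, so r4c6=6.
Step 39. [r9c7∈{2}] r9c7 is down to just 2. So r9c7=2.
Step 40. [r5c5∈{1}] only 1 remains possible at r5c5 ⇒ r5c5=1.
Step 41. [r7c9∈{8}] nothing but 8 survives at r7c9 ⇒ r7c9=8.
Step 42. [r1c6∈{9}] only 9 remains possible at r1c6. So r1c6=9.
Step 43. [r2c5∈{8}] r2c5 is down to just 8. So r2c5=8.
Step 44. [r8c3∈{2}] nothing but 2 survives at r8c3, so r8c3=2.
Step 45. [r6c9∈{4}] only 4 remains possible at r6c9 ⇒ r6c9=4.
Step 46. [r8c2∈{4}] only 4 remains possible at r8c2, so r8c2=4.
Step 47. [r2c1∈{7}] only 7 remains possible at r2c1, so r2c1=7.
Step 48. [r2c8∈{2}] r2c8 is down to just 2 ⇒ r2c8=2.
Step 49. [r4c3∈{5}] r4c3's peers cover all but 5 ⇒ r4c3=5.
Step 50. [r9c1∈{9}] r9c1 has the single candidate 9, so r9c1=9.
Step 51. [r4c8∈{8}] r4c8 has the single candidate 8. So r4c8=8.
Step 52. [r9c9∈{6}] r9c9 is down to just 6 ⇒ r9c9=6.

Answer: 2 3 8 6 5 9 4 7 1 / 7 5 6 4 8 1 3 2 9 / 4 1 9 3 7 2 8 6 5 / 3 2 5 9 4 6 1 8 7 / 8 7 4 5 1 3 6 9 2 / 6 9 1 7 2 8 5 3 4 / 5 6 3 2 9 4 7 1 8 / 1 4 2 8 6 7 9 5 3 / 9 8 7 1 3 5 2 4 6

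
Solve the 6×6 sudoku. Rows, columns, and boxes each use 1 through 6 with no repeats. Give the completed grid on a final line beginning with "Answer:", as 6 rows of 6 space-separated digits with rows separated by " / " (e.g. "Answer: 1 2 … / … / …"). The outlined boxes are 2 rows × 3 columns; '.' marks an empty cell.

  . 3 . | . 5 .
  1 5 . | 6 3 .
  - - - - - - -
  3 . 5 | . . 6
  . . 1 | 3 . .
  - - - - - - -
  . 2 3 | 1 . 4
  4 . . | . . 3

Step 1. [r2c6∈{2}] r2c6 has the single candidate 2. So r2c6=2.
Step 2. [r6c3∈{6}] r6c3's peers cover all but 6. So r6c3=6.
Step 3. [r3c2∈{4}] r3c2 is down to just 4 ⇒ r3c2=4.
Step 4. [r3c4∈{2}] r3c4's peers cover all but 2, so r3c4=2.
Step 5. [r1c1∈{2,6}] row 1 places 6 nowhere but r1c1, so r1c1=6.
Step 6. [r1c4∈{4}] r1c4 has the single candidate 4, so r1c4=4.
Step 7. [r1c3∈{2}] only 2 remains possible at r1c3. So r1c3=2.
Step 8. [r4c1∈{2}] r4c1 is down to just 2. So r4c1=2.
Step 9. [r6c4∈{5}] only 5 remains possible at r6c4, so r6c4=5.
Step 10. [r3c5∈{1}] r3c5 has the single candidate 1, so r3c5=1.
Step 11. [r2c3∈{4}] only 4 remains possible at r2c3 ⇒ r2c3=4.
Step 12. [r4c6∈{5}] r4c6 has the single candidate 5 ⇒ r4c6=5.
Step 13. [r5c1∈{5}] only 5 remains possible at r5c1, so r5c1=5.
Step 14. [r5c5∈{6}] nothing but 6 survives at r5c5. So r5c5=6.
Step 15. [r6c5∈{2}] r6c5 is down to just 2, so r6c5=2.
Step 16. [r1c6∈{1}] nothing but 1 survives at r1c6 ⇒ r1c6=1.
Step 17. [r6c2∈{1}] nothing but 1 survives at r6c2 ⇒ r6c2=1.
Step 18. [r4c5∈{4}] r4c5 is down to just 4. So r4c5=4.
Step 19. [r4c2∈{6}] nothing but 6 survives at r4c2 ⇒ r4c2=6.

Answer: 6 3 2 4 5 1 / 1 5 4 6 3 2 / 3 4 5 2 1 6 / 2 6 1 3 4 5 / 5 2 3 1 6 4 / 4 1 6 5 2 3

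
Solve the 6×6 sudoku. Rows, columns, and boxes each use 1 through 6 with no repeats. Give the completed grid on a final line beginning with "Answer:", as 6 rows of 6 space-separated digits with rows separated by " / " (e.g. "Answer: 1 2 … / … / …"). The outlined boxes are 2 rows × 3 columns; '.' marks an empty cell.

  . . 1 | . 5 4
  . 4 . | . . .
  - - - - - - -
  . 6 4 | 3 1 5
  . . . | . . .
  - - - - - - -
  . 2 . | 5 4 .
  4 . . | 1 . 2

Step 1. [r1c2∈{3}] nothing but 3 survives at r1c2 ⇒ r1c2=3.
Step 2. [r4c6∈{6}] nothing but 6 survives at r4c6. So r4c6=6.
Step 3. [r3c1∈{2}] nothing but 2 survives at r3c1. So r3c1=2.
Step 4. [r1c4∈{2,6}] 2 has one home in row 1: r1c4. So r1c4=2.
Step 5. [r5c6∈{3}] nothing but 3 survives at r5c6. So r5c6=3.
Step 6. [r4c1∈{1,3,5}] across col 1, 3 lands solely at r4c1, so r4c1=3.
Step 7. [r2c4∈{6}] r2c4 has the single candidate 6 ⇒ r2c4=6.
Step 8. [r4c3∈{5}] r4c3 has the single candidate 5 ⇒ r4c3=5.
Step 9. [r5c3∈{6}] only 6 remains possible at r5c3. So r5c3=6.
Step 10. [r5c1∈{1}] only 1 remains possible at r5c1 ⇒ r5c1=1.
Step 11. [r4c5∈{2}] r4c5 has the single candidate 2. So r4c5=2.
Step 12. [r2c5∈{3}] r2c5 is down to just 3. So r2c5=3.
Step 13. [r6c2∈{5}] r6c2's peers cover all but 5, so r6c2=5.
Step 14. [r6c5∈{6}] r6c5 is down to just 6, so r6c5=6.
Step 15. [r2c6∈{1}] r2c6 has the single candidate 1 ⇒ r2c6=1.
Step 16. [r2c3∈{2}] r2c3 is down to just 2 ⇒ r2c3=2.
Step 17. [r1c1∈{6}] only 6 remains possible at r1c1 ⇒ r1c1=6.
Step 18. [r4c4∈{4}] r4c4 is down to just 4. So r4c4=4.
Step 19. [r2c1∈{5}] r2c1 has the single candidate 5 ⇒ r2c1=5.
Step 20. [r6c3∈{3}] r6c3 is down to just 3. So r6c3=3.
Step 21. [r4c2∈{1}] nothing but 1 survives at r4c2. So r4c2=1.

Answer: 6 3 1 2 5 4 / 5 4 2 6 3 1 / 2 6 4 3 1 5 / 3 1 5 4 2 6 / 1 2 6 5 4 3 / 4 5 3 1 6 2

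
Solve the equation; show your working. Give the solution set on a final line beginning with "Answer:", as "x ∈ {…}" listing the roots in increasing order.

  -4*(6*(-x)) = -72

Step 1. [-4*(6*(-x)) = -72] LHS = -4·(…); ÷-4 both sides ⇒ div: 6*(-x) = 18.
Step 2. [6*(-x) = 18] LHS = 6·(…); ÷6 both sides, so div: -x = 3.
Step 3. [-x = 3] flip signs both sides. So neg: x = -3.

Answer: x ∈ {-3}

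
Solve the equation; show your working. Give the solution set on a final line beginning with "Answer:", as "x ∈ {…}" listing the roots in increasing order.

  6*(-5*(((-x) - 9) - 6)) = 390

Step 1. [6*(-5*(((-x) - 9) - 6)) = 390] leading coefficient 6: divide by 6 ⇒ div: -5*(((-x) - 9) - 6) = 65.
Step 2. [-5*(((-x) - 9) - 6) = 65] divide by the outer -5 ⇒ div: ((-x) - 9) - 6 = -13.
Step 3. [((-x) - 9) - 6 = -13] add 6: x sits inside (… - 6), so sub: (-x) - 9 = -7.
Step 4. [(-x) - 9 = -7] -9 is outermost — add 9 both sides ⇒ sub: -x = 2.
Step 5. [-x = 2] LHS negated; negate both sides. So neg: x = -2.

Answer: x ∈ {-2}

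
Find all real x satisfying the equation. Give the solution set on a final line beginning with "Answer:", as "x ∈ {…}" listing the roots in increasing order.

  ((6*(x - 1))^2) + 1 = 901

Step 1. [((6*(x - 1))^2) + 1 = 901] +1 is outermost — subtract 1 both sides. So sub: (6*(x - 1))^2 = 900.
Step 2. [(6*(x - 1))^2 = 900] 900 ≥ 0, LHS is (·)² — take ±√. So sqrt: 6*(x - 1) = 30 or -30.
Step 3. [6*(x - 1) = 30 or -30] LHS = 6·(…); ÷6 both sides, so div: x - 1 = 5 or -5.
Step 4. [x - 1 = 5 or -5] 1 comes off first (add 1), so sub: x = 6 or -4.

Answer: x ∈ {-4, 6}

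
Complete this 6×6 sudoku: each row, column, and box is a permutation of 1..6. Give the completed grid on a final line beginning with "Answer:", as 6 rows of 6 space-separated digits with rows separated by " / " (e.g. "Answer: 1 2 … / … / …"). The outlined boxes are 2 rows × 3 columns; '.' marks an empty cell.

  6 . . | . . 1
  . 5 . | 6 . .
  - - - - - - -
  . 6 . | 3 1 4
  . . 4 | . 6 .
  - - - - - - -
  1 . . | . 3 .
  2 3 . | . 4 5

Step 1. [r3c3∈{2,5}] row 3 places 2 nowhere but r3c3, so r3c3=2.
Step 2. [r5c4∈{2}] nothing but 2 survives at r5c4 ⇒ r5c4=2.
Step 3. [r2c6∈{2,3}] r2c6 is the only open cell in col 6 admitting 3, so r2c6=3.
Step 4. [r1c4∈{4,5}] r1c4 is the only open cell in col 4 admitting 4 ⇒ r1c4=4.
Step 5. [r5c3∈{5,6}] across row 5, 5 lands solely at r5c3. So r5c3=5.
Step 6. [r4c4∈{5}] only 5 remains possible at r4c4 ⇒ r4c4=5.
Step 7. [r1c5∈{2,5}] across row 1, 5 lands solely at r1c5 ⇒ r1c5=5.
Step 8. [r4c2∈{1}] r4c2 has the single candidate 1 ⇒ r4c2=1.
Step 9. [r1c2∈{2}] r1c2 is down to just 2 ⇒ r1c2=2.
Step 10. [r2c5∈{2}] r2c5 has the single candidate 2 ⇒ r2c5=2.
Step 11. [r4c6∈{2}] r4c6 is down to just 2. So r4c6=2.
Step 12. [r6c3∈{6}] r6c3 is down to just 6 ⇒ r6c3=6.
Step 13. [r2c3∈{1}] nothing but 1 survives at r2c3, so r2c3=1.
Step 14. [r1c3∈{3}] r1c3's peers cover all but 3 ⇒ r1c3=3.
Step 15. [r2c1∈{4}] r2c1 is down to just 4 ⇒ r2c1=4.
Step 16. [r6c4∈{1}] only 1 remains possible at r6c4, so r6c4=1.
Step 17. [r5c2∈{4}] nothing but 4 survives at r5c2, so r5c2=4.
Step 18. [r5c6∈{6}] r5c6's peers cover all but 6 ⇒ r5c6=6.
Step 19. [r4c1∈{3}] r4c1's peers cover all but 3 ⇒ r4c1=3.
Step 20. [r3c1∈{5}] r3c1 is down to just 5 ⇒ r3c1=5.

Answer: 6 2 3 4 5 1 / 4 5 1 6 2 3 / 5 6 2 3 1 4 / 3 1 4 5 6 2 / 1 4 5 2 3 6 / 2 3 6 1 4 5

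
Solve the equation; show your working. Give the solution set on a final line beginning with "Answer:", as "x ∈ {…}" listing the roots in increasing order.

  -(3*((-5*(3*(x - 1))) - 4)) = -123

Step 1. [-(3*((-5*(3*(x - 1))) - 4)) = -123] leading − — multiply by −1, so neg: 3*((-5*(3*(x - 1))) - 4) = 123.
Step 2. [3*((-5*(3*(x - 1))) - 4) = 123] 3·(inner) — divide through by 3. So div: (-5*(3*(x - 1))) - 4 = 41.
Step 3. [(-5*(3*(x - 1))) - 4 = 41] add 4: x sits inside (… - 4) ⇒ sub: -5*(3*(x - 1)) = 45.
Step 4. [-5*(3*(x - 1)) = 45] LHS = -5·(…); ÷-5 both sides ⇒ div: 3*(x - 1) = -9.
Step 5. [3*(x - 1) = -9] divide by the outer 3 ⇒ div: x - 1 = -3.
Step 6. [x - 1 = -3] -1 is outermost — add 1 both sides. So sub: x = -2.

Answer: x ∈ {-2}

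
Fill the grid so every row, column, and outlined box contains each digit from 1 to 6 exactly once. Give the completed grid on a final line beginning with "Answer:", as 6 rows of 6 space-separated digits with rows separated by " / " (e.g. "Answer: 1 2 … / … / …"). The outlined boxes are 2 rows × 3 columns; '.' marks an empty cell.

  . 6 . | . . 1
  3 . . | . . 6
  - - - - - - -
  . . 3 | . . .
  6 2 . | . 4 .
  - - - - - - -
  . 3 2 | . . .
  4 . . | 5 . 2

Step 1. [r6c2∈{1}] nothing but 1 survives at r6c2 ⇒ r6c2=1.
Step 2. [r3c6∈{5}] r3c6 has the single candidate 5, so r3c6=5.
Step 3. [r2c2∈{4,5}] in col 2, 5 fits only at r2c2. So r2c2=5.
Step 4. [r2c5∈{2}] only 2 remains possible at r2c5, so r2c5=2.
Step 5. [r3c1∈{1}] nothing but 1 survives at r3c1, so r3c1=1.
Step 6. [r3c5∈{6}] r3c5's peers cover all but 6, so r3c5=6.
Step 7. [r2c4∈{4}] r2c4 has the single candidate 4. So r2c4=4.
Step 8. [r4c4∈{1,3}] in row 4, 1 fits only at r4c4, so r4c4=1.
Step 9. [r1c4∈{3}] r1c4's peers cover all but 3. So r1c4=3.
Step 10. [r5c6∈{4}] r5c6 has the single candidate 4. So r5c6=4.
Step 11. [r1c1∈{2}] r1c1 has the single candidate 2, so r1c1=2.
Step 12. [r5c4∈{6}] only 6 remains possible at r5c4 ⇒ r5c4=6.
Step 13. [r3c2∈{4}] r3c2's peers cover all but 4 ⇒ r3c2=4.
Step 14. [r1c3∈{4}] r1c3's peers cover all but 4 ⇒ r1c3=4.
Step 15. [r2c3∈{1}] r2c3 is down to just 1 ⇒ r2c3=1.
Step 16. [r3c4∈{2}] only 2 remains possible at r3c4. So r3c4=2.
Step 17. [r6c3∈{6}] r6c3's peers cover all but 6 ⇒ r6c3=6.
Step 18. [r5c5∈{1}] only 1 remains possible at r5c5. So r5c5=1.
Step 19. [r6c5∈{3}] r6c5 has the single candidate 3. So r6c5=3.
Step 20. [r1c5∈{5}] r1c5 is down to just 5. So r1c5=5.
Step 21. [r5c1∈{5}] r5c1 has the single candidate 5. So r5c1=5.
Step 22. [r4c6∈{3}] r4c6's peers cover all but 3 ⇒ r4c6=3.
Step 23. [r4c3∈{5}] nothing but 5 survives at r4c3 ⇒ r4c3=5.

Answer: 2 6 4 3 5 1 / 3 5 1 4 2 6 / 1 4 3 2 6 5 / 6 2 5 1 4 3 / 5 3 2 6 1 4 / 4 1 6 5 3 2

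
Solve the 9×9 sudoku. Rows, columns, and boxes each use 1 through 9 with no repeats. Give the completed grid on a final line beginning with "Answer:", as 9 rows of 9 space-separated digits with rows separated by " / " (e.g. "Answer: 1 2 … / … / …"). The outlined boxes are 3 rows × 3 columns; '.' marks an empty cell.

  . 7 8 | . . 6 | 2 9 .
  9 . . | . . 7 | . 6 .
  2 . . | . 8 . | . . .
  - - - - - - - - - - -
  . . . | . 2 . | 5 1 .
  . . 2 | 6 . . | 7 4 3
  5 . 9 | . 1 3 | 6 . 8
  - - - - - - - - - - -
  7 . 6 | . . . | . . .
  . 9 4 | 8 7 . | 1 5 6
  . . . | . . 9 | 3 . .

Step 1. [r3c7∈{4}] nothing but 4 survives at r3c7, so r3c7=4.
Step 2. [r2c4∈{1,2,3,4,5}] in row 2, 2 fits only at r2c4 ⇒ r2c4=2.
Step 3. [r3c4∈{1,3,5,9}] across row 3, 9 lands solely at r3c4. So r3c4=9.
Step 4. [r4c1∈{3,4,6,8}] 6 has one home in col 1: r4c1 ⇒ r4c1=6.
Step 5. [r1c1∈{1,3,4}] across col 1, 4 lands solely at r1c1, so r1c1=4.
Step 6. [r2c5∈{3,4,5}] row 2 places 4 nowhere but r2c5. So r2c5=4.
Step 7. [r3c2∈{1,3,5,6}] across row 3, 6 lands solely at r3c2. So r3c2=6.
Step 8. [r6c4∈{4,7}] in row 6, 7 fits only at r6c4, so r6c4=7.
Step 9. [r4c4∈{4}] r4c4 is down to just 4, so r4c4=4.
Step 10. [r7c6∈{1,2,4,5}] col 6 places 4 nowhere but r7c6, so r7c6=4.
Step 11. [r3c6∈{1,5}] col 6 places 1 nowhere but r3c6. So r3c6=1.
Step 12. [r9c9∈{2,4,7}] row 9 places 4 nowhere but r9c9. So r9c9=4.
Step 13. [r7c9∈{2,9}] col 9 places 2 nowhere but r7c9, so r7c9=2.
Step 14. [r7c8∈{8}] r7c8 is down to just 8, so r7c8=8.
Step 15. [r9c2∈{1,2,5,8}] 2 has one home in row 9: r9c2, so r9c2=2.
Step 16. [r4c6∈{8}] only 8 remains possible at r4c6. So r4c6=8.
Step 17. [r4c2∈{3}] r4c2's peers cover all but 3 ⇒ r4c2=3.
Step 18. [r2c3∈{1,3,5}] r2c3 is the only open cell in row 2 admitting 3 ⇒ r2c3=3.
Step 19. [r9c3∈{1,5}] 1 has one home in col 3: r9c3. So r9c3=1.
Step 20. [r9c4∈{5}] only 5 remains possible at r9c4, so r9c4=5.
Step 21. [r1c5∈{3,5}] across box 2, 5 lands solely at r1c5 ⇒ r1c5=5.
Step 22. [r2c2∈{1,5}] 1 has one home in box 1: r2c2 ⇒ r2c2=1.
Step 23. [r3c9∈{5,7}] 7 has one home in col 9: r3c9. So r3c9=7.
Step 24. [r1c4∈{3}] r1c4 is down to just 3 ⇒ r1c4=3.
Step 25. [r9c1∈{8}] r9c1 has the single candidate 8, so r9c1=8.
Step 26. [r4c3∈{7}] r4c3 has the single candidate 7. So r4c3=7.
Step 27. [r9c5∈{6}] r9c5 has the single candidate 6, so r9c5=6.
Step 28. [r5c2∈{8}] nothing but 8 survives at r5c2. So r5c2=8.
Step 29. [r5c6∈{5}] r5c6's peers cover all but 5, so r5c6=5.
Step 30. [r7c5∈{3}] nothing but 3 survives at r7c5, so r7c5=3.
Step 31. [r6c2∈{4}] r6c2's peers cover all but 4, so r6c2=4.
Step 32. [r2c9∈{5}] nothing but 5 survives at r2c9 ⇒ r2c9=5.
Step 33. [r5c5∈{9}] r5c5 has the single candidate 9, so r5c5=9.
Step 34. [r3c8∈{3}] only 3 remains possible at r3c8, so r3c8=3.
Step 35. [r1c9∈{1}] only 1 remains possible at r1c9. So r1c9=1.
Step 36. [r8c1∈{3}] r8c1's peers cover all but 3 ⇒ r8c1=3.
Step 37. [r5c1∈{1}] only 1 remains possible at r5c1 ⇒ r5c1=1.
Step 38. [r9c8∈{7}] nothing but 7 survives at r9c8, so r9c8=7.
Step 39. [r4c9∈{9}] r4c9's peers cover all but 9, so r4c9=9.
Step 40. [r7c2∈{5}] nothing but 5 survives at r7c2, so r7c2=5.
Step 41. [r8c6∈{2}] r8c6 has the single candidate 2, so r8c6=2.
Step 42. [r2c7∈{8}] only 8 remains possible at r2c7, so r2c7=8.
Step 43. [r3c3∈{5}] r3c3's peers cover all but 5, so r3c3=5.
Step 44. [r6c8∈{2}] r6c8's peers cover all but 2, so r6c8=2.
Step 45. [r7c4∈{1}] r7c4 has the single candidate 1, so r7c4=1.
Step 46. [r7c7∈{9}] r7c7 is down to just 9, so r7c7=9.

Answer: 4 7 8 3 5 6 2 9 1 / 9 1 3 2 4 7 8 6 5 / 2 6 5 9 8 1 4 3 7 / 6 3 7 4 2 8 5 1 9 / 1 8 2 6 9 5 7 4 3 / 5 4 9 7 1 3 6 2 8 / 7 5 6 1 3 4 9 8 2 / 3 9 4 8 7 2 1 5 6 / 8 2 1 5 6 9 3 7 4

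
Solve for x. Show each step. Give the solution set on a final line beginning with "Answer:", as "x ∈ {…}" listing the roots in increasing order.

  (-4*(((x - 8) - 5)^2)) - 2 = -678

Step 1. [(-4*(((x - 8) - 5)^2)) - 2 = -678] 2 comes off first (add 2), so sub: -4*(((x - 8) - 5)^2) = -676.
Step 2. [-4*(((x - 8) - 5)^2) = -676] -4·(inner) — divide through by -4, so div: ((x - 8) - 5)^2 = 169.
Step 3. [((x - 8) - 5)^2 = 169] 169 ≥ 0, LHS is (·)² — take ±√. So sqrt: (x - 8) - 5 = 13 or -13.
Step 4. [(x - 8) - 5 = 13 or -13] peel the -5: add 5 from each side, so sub: x - 8 = 18 or -8.
Step 5. [x - 8 = 18 or -8] add 8: x sits inside (… - 8), so sub: x = 26 or 0.

Answer: x ∈ {0, 26}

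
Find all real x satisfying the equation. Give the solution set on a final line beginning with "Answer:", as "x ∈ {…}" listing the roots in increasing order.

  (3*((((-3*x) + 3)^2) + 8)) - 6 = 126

Step 1. [(3*((((-3*x) + 3)^2) + 8)) - 6 = 126] 6 comes off first (add 6) ⇒ sub: 3*((((-3*x) + 3)^2) + 8) = 132.
Step 2. [3*((((-3*x) + 3)^2) + 8) = 132] 3·(inner) — divide through by 3 ⇒ div: (((-3*x) + 3)^2) + 8 = 44.
Step 3. [(((-3*x) + 3)^2) + 8 = 44] subtract 8: x sits inside (… + 8). So sub: ((-3*x) + 3)^2 = 36.
Step 4. [((-3*x) + 3)^2 = 36] 36 ≥ 0, LHS is (·)² — take ±√ ⇒ sqrt: (-3*x) + 3 = 6 or -6.
Step 5. [(-3*x) + 3 = 6 or -6] +3 is outermost — subtract 3 both sides. So sub: -3*x = 3 or -9.
Step 6. [-3*x = 3 or -9] divide by the outer -3, so div: x = -1 or 3.

Answer: x ∈ {-1, 3}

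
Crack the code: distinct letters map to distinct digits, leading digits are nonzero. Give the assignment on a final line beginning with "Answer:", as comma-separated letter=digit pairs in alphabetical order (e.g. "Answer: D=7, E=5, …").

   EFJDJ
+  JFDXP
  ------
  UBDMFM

Step 1. [col 1: J + P ≡ M (mod 10)] M=2 is one option consistent with column 1 (J + P ≡ M (mod 10), carry-in 0) — take it. So M=2.
Step 2. [col 1: J + P ≡ M (mod 10)] several values work for J in column 1 (J + P ≡ M (mod 10), carry-in 0); try J=4 ⇒ J=4.
Step 3. [U] the sum has 6 digits but both addends have 5; that extra leading digit U is the final carry, namely 1 ⇒ U=1.
Step 4. [col 1: J + P ≡ M (mod 10)] column 1 reads J+P+carry(0)=M with J=4, M=2; with digits 1,2,4 already taken and all letters distinct, the only value for P is 8, so P=8.
Step 5. [col 2: D + X ≡ F (mod 10)] several values work for X in column 2 (D + X ≡ F (mod 10), carry-in 1); try X=5 ⇒ X=5.
Step 6. [col 2: D + X ≡ F (mod 10)] column 2 (D + X ≡ F (mod 10), carry-in 1) doesn't pin D yet; pick D=7 and continue. So D=7.
Step 7. [col 2: D + X ≡ F (mod 10)] column 2 reads D+X+carry(1)=F with D=7, X=5; with digits 1,2,4,5,7,8 already taken and all letters distinct, the only value for F is 3 ⇒ F=3.
Step 8. [col 5: E + J ≡ B (mod 10)] column 5: given J=4, carry-in 0, and digits 1,2,3,4,5,7,8 already taken and all letters distinct, E+J≡B (mod 10) forces E=6. So E=6.
Step 9. [col 5: E + J ≡ B (mod 10)] column 5 reads E+J+carry(0)=B with E=6, J=4; with digits 1,2,3,4,5,6,7,8 already taken and all letters distinct, the only value for B is 0, so B=0.

Answer: B=0, D=7, E=6, F=3, J=4, M=2, P=8, U=1, X=5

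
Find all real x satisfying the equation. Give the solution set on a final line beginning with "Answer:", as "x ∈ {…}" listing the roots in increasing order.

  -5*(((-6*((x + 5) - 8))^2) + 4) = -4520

Step 1. [-5*(((-6*((x + 5) - 8))^2) + 4) = -4520] divide by the outer -5. So div: ((-6*((x + 5) - 8))^2) + 4 = 904.
Step 2. [((-6*((x + 5) - 8))^2) + 4 = 904] +4 is outermost — subtract 4 both sides, so sub: (-6*((x + 5) - 8))^2 = 900.
Step 3. [(-6*((x + 5) - 8))^2 = 900] LHS squared, RHS 900 ≥ 0: apply √ (±). So sqrt: -6*((x + 5) - 8) = 30 or -30.
Step 4. [-6*((x + 5) - 8) = 30 or -30] -6 out front; divide by -6 ⇒ div: (x + 5) - 8 = -5 or 5.
Step 5. [(x + 5) - 8 = -5 or 5] peel the -8: add 8 from each side. So sub: x + 5 = 3 or 13.
Step 6. [x + 5 = 3 or 13] the outer +5 inverts by subtracting 5. So sub: x = -2 or 8.

Answer: x ∈ {-2, 8}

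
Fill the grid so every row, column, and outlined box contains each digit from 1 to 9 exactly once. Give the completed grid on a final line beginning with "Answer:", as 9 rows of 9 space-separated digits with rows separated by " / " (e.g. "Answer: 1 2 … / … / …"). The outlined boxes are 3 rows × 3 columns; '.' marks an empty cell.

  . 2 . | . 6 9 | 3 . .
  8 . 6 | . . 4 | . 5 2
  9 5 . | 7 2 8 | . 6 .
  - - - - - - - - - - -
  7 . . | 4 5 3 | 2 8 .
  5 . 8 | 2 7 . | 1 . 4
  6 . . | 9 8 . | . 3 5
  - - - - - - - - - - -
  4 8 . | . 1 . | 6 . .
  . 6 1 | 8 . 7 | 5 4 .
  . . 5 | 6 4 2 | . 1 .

Step 1. [r1c8∈{7}] only 7 remains possible at r1c8 ⇒ r1c8=7.
Step 2. [r7c3∈{2,3,7,9}] col 3 places 7 nowhere but r7c3 ⇒ r7c3=7.
Step 3. [r9c2∈{3,9}] in box 7, 9 fits only at r9c2, so r9c2=9.
Step 4. [r2c5∈{3}] only 3 remains possible at r2c5, so r2c5=3.
Step 5. [r1c1∈{1}] nothing but 1 survives at r1c1 ⇒ r1c1=1.
Step 6. [r9c9∈{3,7,8}] across col 9, 7 lands solely at r9c9 ⇒ r9c9=7.
Step 7. [r6c2∈{1,4}] col 2 places 4 nowhere but r6c2 ⇒ r6c2=4.
Step 8. [r7c4∈{3,5}] across col 4, 3 lands solely at r7c4. So r7c4=3.
Step 9. [r7c9∈{9}] r7c9 has the single candidate 9 ⇒ r7c9=9.
Step 10. [r8c9∈{3}] nothing but 3 survives at r8c9, so r8c9=3.
Step 11. [r3c3∈{3,4}] 3 has one home in row 3: r3c3 ⇒ r3c3=3.
Step 12. [r3c7∈{4}] r3c7 is down to just 4, so r3c7=4.
Step 13. [r4c3∈{9}] r4c3 is down to just 9 ⇒ r4c3=9.
Step 14. [r1c4∈{5}] r1c4's peers cover all but 5, so r1c4=5.
Step 15. [r3c9∈{1}] r3c9's peers cover all but 1 ⇒ r3c9=1.
Step 16. [r9c7∈{8}] r9c7 is down to just 8 ⇒ r9c7=8.
Step 17. [r7c8∈{2}] nothing but 2 survives at r7c8 ⇒ r7c8=2.
Step 18. [r6c6∈{1}] nothing but 1 survives at r6c6, so r6c6=1.
Step 19. [r1c9∈{8}] nothing but 8 survives at r1c9 ⇒ r1c9=8.
Step 20. [r5c2∈{3}] r5c2's peers cover all but 3. So r5c2=3.
Step 21. [r5c6∈{6}] nothing but 6 survives at r5c6, so r5c6=6.
Step 22. [r1c3∈{4}] nothing but 4 survives at r1c3, so r1c3=4.
Step 23. [r2c4∈{1}] r2c4's peers cover all but 1, so r2c4=1.
Step 24. [r2c2∈{7}] r2c2 has the single candidate 7 ⇒ r2c2=7.
Step 25. [r9c1∈{3}] r9c1's peers cover all but 3, so r9c1=3.
Step 26. [r4c9∈{6}] only 6 remains possible at r4c9 ⇒ r4c9=6.
Step 27. [r7c6∈{5}] only 5 remains possible at r7c6, so r7c6=5.
Step 28. [r6c7∈{7}] r6c7's peers cover all but 7. So r6c7=7.
Step 29. [r4c2∈{1}] r4c2's peers cover all but 1. So r4c2=1.
Step 30. [r2c7∈{9}] r2c7 is down to just 9 ⇒ r2c7=9.
Step 31. [r5c8∈{9}] nothing but 9 survives at r5c8, so r5c8=9.
Step 32. [r8c5∈{9}] r8c5 is down to just 9. So r8c5=9.
Step 33. [r8c1∈{2}] r8c1 has the single candidate 2 ⇒ r8c1=2.
Step 34. [r6c3∈{2}] r6c3's peers cover all but 2 ⇒ r6c3=2.

Answer: 1 2 4 5 6 9 3 7 8 / 8 7 6 1 3 4 9 5 2 / 9 5 3 7 2 8 4 6 1 / 7 1 9 4 5 3 2 8 6 / 5 3 8 2 7 6 1 9 4 / 6 4 2 9 8 1 7 3 5 / 4 8 7 3 1 5 6 2 9 / 2 6 1 8 9 7 5 4 3 / 3 9 5 6 4 2 8 1 7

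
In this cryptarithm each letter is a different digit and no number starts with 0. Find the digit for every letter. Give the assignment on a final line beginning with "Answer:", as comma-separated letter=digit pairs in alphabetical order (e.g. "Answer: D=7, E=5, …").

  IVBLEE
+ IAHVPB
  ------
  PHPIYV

Step 1. [col 1: E + B ≡ V (mod 10)] no forcing yet in column 1 (carry-in 0); B=7 is free and consistent — try it, so B=7.
Step 2. [col 1: E + B ≡ V (mod 10)] column 1 (E + B ≡ V (mod 10), carry-in 0) doesn't pin V yet; pick V=3 and continue. So V=3.
Step 3. [col 1: E + B ≡ V (mod 10)] in column 1 we have E+B≡V with carry-in 0; given B=7, V=3 and digits 3,7 already taken and all letters distinct, that pins E to 6. So E=6.
Step 4. [col 2: E + P ≡ Y (mod 10)] several values work for Y in column 2 (E + P ≡ Y (mod 10), carry-in 1); try Y=9 ⇒ Y=9.
Step 5. [col 2: E + P ≡ Y (mod 10)] from column 2 (E=6, Y=9, carry-in 1, digits 3,6,7,9 already taken and all letters distinct): P must equal 2, so P=2.
Step 6. [col 3: L + V ≡ I (mod 10)] I=1 is one option consistent with column 3 (L + V ≡ I (mod 10), carry-in 0) — take it ⇒ I=1.
Step 7. [col 3: L + V ≡ I (mod 10)] column 3: given V=3, I=1, carry-in 0, and digits 1,2,3,6,7,9 already taken and all letters distinct, L+V≡I (mod 10) forces L=8, so L=8.
Step 8. [col 4: B + H ≡ P (mod 10)] column 4: given B=7, P=2, carry-in 1, and digits 1,2,3,6,7,8,9 already taken and all letters distinct, B+H≡P (mod 10) forces H=4, so H=4.
Step 9. [col 5: V + A ≡ H (mod 10)] from column 5 (V=3, H=4, carry-in 1, digits 1,2,3,4,6,7,8,9 already taken and all letters distinct): A must equal 0. So A=0.

Answer: A=0, B=7, E=6, H=4, I=1, L=8, P=2, V=3, Y=9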